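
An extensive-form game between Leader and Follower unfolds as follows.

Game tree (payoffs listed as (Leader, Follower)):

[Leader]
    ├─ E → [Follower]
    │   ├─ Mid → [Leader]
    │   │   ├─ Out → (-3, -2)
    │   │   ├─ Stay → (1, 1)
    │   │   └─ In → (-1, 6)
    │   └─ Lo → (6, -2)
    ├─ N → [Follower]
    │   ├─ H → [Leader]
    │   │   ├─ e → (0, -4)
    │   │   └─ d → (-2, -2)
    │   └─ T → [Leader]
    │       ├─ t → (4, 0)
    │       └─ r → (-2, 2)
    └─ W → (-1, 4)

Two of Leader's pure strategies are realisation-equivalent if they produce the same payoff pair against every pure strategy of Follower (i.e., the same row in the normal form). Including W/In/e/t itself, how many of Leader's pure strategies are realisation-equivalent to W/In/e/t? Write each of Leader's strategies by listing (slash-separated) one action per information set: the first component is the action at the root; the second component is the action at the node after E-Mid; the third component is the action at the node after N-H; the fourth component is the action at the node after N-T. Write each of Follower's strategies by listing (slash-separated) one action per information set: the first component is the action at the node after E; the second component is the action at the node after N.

Row for W/In/e/t (columns Mid/H, Mid/T, Lo/H, Lo/T): (-1,4) (-1,4) (-1,4) (-1,4).
Under W/In/e/t, Leader's choice at the node after E-Mid and at the node after N-H and at the node after N-T can never be reached regardless of what Follower does, so varying those choices leaves every outcome unchanged.
Holding the reachable choices fixed and varying the unreachable ones freely already gives 3 × 2 × 2 = 12 equivalent strategies.
No other strategy reproduces this row, so those 12 are the full class: W/Out/e/t, W/Out/e/r, W/Out/d/t, W/Out/d/r, W/Stay/e/t, W/Stay/e/r, W/Stay/d/t, W/Stay/d/r, W/In/e/t, W/In/e/r, W/In/d/t, W/In/d/r.

12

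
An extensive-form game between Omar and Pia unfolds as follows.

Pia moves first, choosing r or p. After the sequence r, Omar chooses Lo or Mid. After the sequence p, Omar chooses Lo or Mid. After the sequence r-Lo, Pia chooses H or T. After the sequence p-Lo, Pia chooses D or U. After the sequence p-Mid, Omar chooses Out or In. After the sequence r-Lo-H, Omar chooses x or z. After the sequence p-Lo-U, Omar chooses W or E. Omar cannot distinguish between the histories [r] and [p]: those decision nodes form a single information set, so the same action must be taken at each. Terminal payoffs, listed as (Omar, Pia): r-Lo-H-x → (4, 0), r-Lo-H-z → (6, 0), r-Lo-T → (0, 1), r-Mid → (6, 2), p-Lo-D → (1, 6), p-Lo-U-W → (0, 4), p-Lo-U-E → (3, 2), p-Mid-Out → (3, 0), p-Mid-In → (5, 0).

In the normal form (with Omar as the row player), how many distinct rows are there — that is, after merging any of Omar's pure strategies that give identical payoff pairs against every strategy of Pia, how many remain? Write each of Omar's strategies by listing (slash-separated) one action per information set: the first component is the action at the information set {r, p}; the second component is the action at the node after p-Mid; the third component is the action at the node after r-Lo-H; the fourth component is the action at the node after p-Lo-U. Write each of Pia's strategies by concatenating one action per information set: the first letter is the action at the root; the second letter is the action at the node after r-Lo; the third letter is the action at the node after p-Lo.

6

Omar has 16 pure strategies: Lo/Out/x/W, Lo/Out/x/E, Lo/Out/z/W, Lo/Out/z/E, Lo/In/x/W, Lo/In/x/E, Lo/In/z/W, Lo/In/z/E, Mid/Out/x/W, Mid/Out/x/E, Mid/Out/z/W, Mid/Out/z/E, Mid/In/x/W, Mid/In/x/E, Mid/In/z/W, Mid/In/z/E. Columns: rHD, rHU, rTD, rTU, pHD, pHU, pTD, pTU.
{Lo/Out/x/W, Lo/In/x/W} → row (4,0) (4,0) (0,1) (0,1) (1,6) (0,4) (1,6) (0,4)
{Lo/Out/x/E, Lo/In/x/E} → row (4,0) (4,0) (0,1) (0,1) (1,6) (3,2) (1,6) (3,2)
{Lo/Out/z/W, Lo/In/z/W} → row (6,0) (6,0) (0,1) (0,1) (1,6) (0,4) (1,6) (0,4)
{Lo/Out/z/E, Lo/In/z/E} → row (6,0) (6,0) (0,1) (0,1) (1,6) (3,2) (1,6) (3,2)
{Mid/Out/x/W, Mid/Out/x/E, Mid/Out/z/W, Mid/Out/z/E} → row (6,2) (6,2) (6,2) (6,2) (3,0) (3,0) (3,0) (3,0)
{Mid/In/x/W, Mid/In/x/E, Mid/In/z/W, Mid/In/z/E} → row (6,2) (6,2) (6,2) (6,2) (5,0) (5,0) (5,0) (5,0)
That's 6 distinct rows out of 16 strategies.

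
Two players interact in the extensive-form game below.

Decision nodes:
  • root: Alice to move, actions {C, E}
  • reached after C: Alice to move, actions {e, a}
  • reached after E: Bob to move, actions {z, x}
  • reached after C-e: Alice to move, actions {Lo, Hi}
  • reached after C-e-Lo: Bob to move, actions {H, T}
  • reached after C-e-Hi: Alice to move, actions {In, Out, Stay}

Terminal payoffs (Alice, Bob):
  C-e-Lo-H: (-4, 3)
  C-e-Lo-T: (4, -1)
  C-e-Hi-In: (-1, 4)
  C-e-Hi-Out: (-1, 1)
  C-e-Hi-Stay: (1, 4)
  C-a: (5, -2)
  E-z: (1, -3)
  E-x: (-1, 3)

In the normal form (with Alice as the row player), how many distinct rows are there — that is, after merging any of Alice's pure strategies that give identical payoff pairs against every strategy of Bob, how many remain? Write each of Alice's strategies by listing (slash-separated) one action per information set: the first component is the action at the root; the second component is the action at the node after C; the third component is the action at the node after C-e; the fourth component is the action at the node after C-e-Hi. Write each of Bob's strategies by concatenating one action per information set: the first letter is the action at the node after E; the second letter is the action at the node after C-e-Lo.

6

Alice has 24 pure strategies: C/e/Lo/In, C/e/Lo/Out, C/e/Lo/Stay, C/e/Hi/In, C/e/Hi/Out, C/e/Hi/Stay, C/a/Lo/In, C/a/Lo/Out, C/a/Lo/Stay, C/a/Hi/In, C/a/Hi/Out, C/a/Hi/Stay, E/e/Lo/In, E/e/Lo/Out, E/e/Lo/Stay, E/e/Hi/In, E/e/Hi/Out, E/e/Hi/Stay, E/a/Lo/In, E/a/Lo/Out, E/a/Lo/Stay, E/a/Hi/In, E/a/Hi/Out, E/a/Hi/Stay. Columns: zH, zT, xH, xT.
{C/e/Lo/In, C/e/Lo/Out, C/e/Lo/Stay} → row (-4,3) (4,-1) (-4,3) (4,-1)
{C/e/Hi/In} → row (-1,4) (-1,4) (-1,4) (-1,4)
{C/e/Hi/Out} → row (-1,1) (-1,1) (-1,1) (-1,1)
{C/e/Hi/Stay} → row (1,4) (1,4) (1,4) (1,4)
{C/a/Lo/In, C/a/Lo/Out, C/a/Lo/Stay, C/a/Hi/In, C/a/Hi/Out, C/a/Hi/Stay} → row (5,-2) (5,-2) (5,-2) (5,-2)
{E/e/Lo/In, E/e/Lo/Out, E/e/Lo/Stay, E/e/Hi/In, E/e/Hi/Out, E/e/Hi/Stay, E/a/Lo/In, E/a/Lo/Out, E/a/Lo/Stay, E/a/Hi/In, E/a/Hi/Out, E/a/Hi/Stay} → row (1,-3) (1,-3) (-1,3) (-1,3)
That's 6 distinct rows out of 24 strategies.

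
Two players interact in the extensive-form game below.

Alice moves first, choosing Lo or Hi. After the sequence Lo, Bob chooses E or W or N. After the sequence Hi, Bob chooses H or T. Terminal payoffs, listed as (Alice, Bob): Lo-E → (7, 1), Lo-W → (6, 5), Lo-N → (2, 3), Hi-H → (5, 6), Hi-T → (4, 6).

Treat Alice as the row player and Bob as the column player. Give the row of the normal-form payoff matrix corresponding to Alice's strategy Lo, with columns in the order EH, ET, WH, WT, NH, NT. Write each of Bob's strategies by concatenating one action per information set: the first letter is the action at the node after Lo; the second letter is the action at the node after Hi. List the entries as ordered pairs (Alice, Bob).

vs EH: Alice plays Lo → Bob plays E at [Lo] → (7, 1)
vs ET: Alice plays Lo → Bob plays E at [Lo] → (7, 1)
vs WH: Alice plays Lo → Bob plays W at [Lo] → (6, 5)
vs WT: Alice plays Lo → Bob plays W at [Lo] → (6, 5)
vs NH: Alice plays Lo → Bob plays N at [Lo] → (2, 3)
vs NT: Alice plays Lo → Bob plays N at [Lo] → (2, 3)

(7,1) (7,1) (6,5) (6,5) (2,3) (2,3)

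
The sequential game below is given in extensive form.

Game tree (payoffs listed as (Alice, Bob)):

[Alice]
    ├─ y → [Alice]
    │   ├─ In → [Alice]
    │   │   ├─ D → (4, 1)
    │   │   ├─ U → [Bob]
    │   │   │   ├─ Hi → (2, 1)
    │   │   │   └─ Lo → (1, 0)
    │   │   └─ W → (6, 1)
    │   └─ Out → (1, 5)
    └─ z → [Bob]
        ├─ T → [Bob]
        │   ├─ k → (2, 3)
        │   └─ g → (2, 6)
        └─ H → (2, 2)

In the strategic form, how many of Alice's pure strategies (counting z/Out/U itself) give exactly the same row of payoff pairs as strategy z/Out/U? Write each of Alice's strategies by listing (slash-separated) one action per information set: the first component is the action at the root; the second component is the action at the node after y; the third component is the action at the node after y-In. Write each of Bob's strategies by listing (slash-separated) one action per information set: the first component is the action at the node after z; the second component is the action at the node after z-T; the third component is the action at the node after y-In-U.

6

Row for z/Out/U (columns T/k/Hi, T/k/Lo, T/g/Hi, T/g/Lo, H/k/Hi, H/k/Lo, H/g/Hi, H/g/Lo): (2,3) (2,3) (2,6) (2,6) (2,2) (2,2) (2,2) (2,2).
Under z/Out/U, Alice's choice at the node after y and at the node after y-In can never be reached regardless of what Bob does, so varying those choices leaves every outcome unchanged.
Holding the reachable choices fixed and varying the unreachable ones freely already gives 2 × 3 = 6 equivalent strategies.
No other strategy reproduces this row, so those 6 are the full class: z/In/D, z/In/U, z/In/W, z/Out/D, z/Out/U, z/Out/W.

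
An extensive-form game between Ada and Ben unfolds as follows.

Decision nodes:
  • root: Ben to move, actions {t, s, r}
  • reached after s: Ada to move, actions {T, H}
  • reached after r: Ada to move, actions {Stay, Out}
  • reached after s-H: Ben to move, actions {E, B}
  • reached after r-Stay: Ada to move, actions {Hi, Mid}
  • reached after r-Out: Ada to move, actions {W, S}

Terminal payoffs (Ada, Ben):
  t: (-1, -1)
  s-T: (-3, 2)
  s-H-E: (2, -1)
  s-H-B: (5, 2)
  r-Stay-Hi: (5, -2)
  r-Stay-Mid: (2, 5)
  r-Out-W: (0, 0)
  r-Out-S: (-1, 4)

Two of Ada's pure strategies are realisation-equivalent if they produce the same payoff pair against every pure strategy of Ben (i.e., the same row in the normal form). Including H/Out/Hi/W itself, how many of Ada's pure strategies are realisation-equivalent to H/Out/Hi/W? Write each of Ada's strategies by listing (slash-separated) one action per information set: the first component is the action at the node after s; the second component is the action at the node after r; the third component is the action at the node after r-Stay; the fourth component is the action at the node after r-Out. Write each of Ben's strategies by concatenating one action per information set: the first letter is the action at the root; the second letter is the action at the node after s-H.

Row for H/Out/Hi/W (columns tE, tB, sE, sB, rE, rB): (-1,-1) (-1,-1) (2,-1) (5,2) (0,0) (0,0).
Under H/Out/Hi/W, Ada's choice at the node after r-Stay can never be reached regardless of what Ben does, so varying those choices leaves every outcome unchanged.
Holding the reachable choices fixed and varying the unreachable one freely already gives 2 equivalent strategies.
No other strategy reproduces this row, so those 2 are the full class: H/Out/Hi/W, H/Out/Mid/W.

2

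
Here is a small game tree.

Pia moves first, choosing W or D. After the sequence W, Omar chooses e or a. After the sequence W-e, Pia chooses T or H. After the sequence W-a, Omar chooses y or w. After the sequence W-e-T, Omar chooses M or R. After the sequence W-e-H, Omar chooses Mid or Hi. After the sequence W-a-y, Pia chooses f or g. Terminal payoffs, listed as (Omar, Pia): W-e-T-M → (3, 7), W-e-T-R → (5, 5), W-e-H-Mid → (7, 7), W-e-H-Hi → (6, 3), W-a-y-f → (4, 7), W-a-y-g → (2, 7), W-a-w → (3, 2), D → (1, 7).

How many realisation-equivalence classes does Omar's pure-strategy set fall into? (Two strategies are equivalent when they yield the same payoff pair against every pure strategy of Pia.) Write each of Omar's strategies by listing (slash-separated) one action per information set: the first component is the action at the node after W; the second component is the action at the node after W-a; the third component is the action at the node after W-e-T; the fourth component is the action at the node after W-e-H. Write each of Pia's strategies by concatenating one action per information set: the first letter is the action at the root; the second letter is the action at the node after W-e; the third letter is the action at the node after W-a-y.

Omar has 16 pure strategies: e/y/M/Mid, e/y/M/Hi, e/y/R/Mid, e/y/R/Hi, e/w/M/Mid, e/w/M/Hi, e/w/R/Mid, e/w/R/Hi, a/y/M/Mid, a/y/M/Hi, a/y/R/Mid, a/y/R/Hi, a/w/M/Mid, a/w/M/Hi, a/w/R/Mid, a/w/R/Hi. Columns: WTf, WTg, WHf, WHg, DTf, DTg, DHf, DHg.
{e/y/M/Mid, e/w/M/Mid} → row (3,7) (3,7) (7,7) (7,7) (1,7) (1,7) (1,7) (1,7)
{e/y/M/Hi, e/w/M/Hi} → row (3,7) (3,7) (6,3) (6,3) (1,7) (1,7) (1,7) (1,7)
{e/y/R/Mid, e/w/R/Mid} → row (5,5) (5,5) (7,7) (7,7) (1,7) (1,7) (1,7) (1,7)
{e/y/R/Hi, e/w/R/Hi} → row (5,5) (5,5) (6,3) (6,3) (1,7) (1,7) (1,7) (1,7)
{a/y/M/Mid, a/y/M/Hi, a/y/R/Mid, a/y/R/Hi} → row (4,7) (2,7) (4,7) (2,7) (1,7) (1,7) (1,7) (1,7)
{a/w/M/Mid, a/w/M/Hi, a/w/R/Mid, a/w/R/Hi} → row (3,2) (3,2) (3,2) (3,2) (1,7) (1,7) (1,7) (1,7)
That's 6 distinct rows out of 16 strategies.

6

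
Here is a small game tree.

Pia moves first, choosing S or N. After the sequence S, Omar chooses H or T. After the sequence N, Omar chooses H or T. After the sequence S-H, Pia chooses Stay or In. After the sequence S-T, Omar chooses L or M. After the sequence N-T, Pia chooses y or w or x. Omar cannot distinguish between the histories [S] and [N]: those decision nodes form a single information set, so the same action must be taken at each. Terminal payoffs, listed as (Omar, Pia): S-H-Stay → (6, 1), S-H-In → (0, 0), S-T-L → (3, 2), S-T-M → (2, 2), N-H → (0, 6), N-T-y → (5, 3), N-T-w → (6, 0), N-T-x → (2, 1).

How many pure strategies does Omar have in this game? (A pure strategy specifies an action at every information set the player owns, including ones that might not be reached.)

Omar owns the information set {S, N} with actions {H, T} — two choices.
Omar owns the node after S-T with actions {L, M} — two choices.
A pure strategy fixes one action at each information set independently, so the count is the product 2 × 2 = 4.

4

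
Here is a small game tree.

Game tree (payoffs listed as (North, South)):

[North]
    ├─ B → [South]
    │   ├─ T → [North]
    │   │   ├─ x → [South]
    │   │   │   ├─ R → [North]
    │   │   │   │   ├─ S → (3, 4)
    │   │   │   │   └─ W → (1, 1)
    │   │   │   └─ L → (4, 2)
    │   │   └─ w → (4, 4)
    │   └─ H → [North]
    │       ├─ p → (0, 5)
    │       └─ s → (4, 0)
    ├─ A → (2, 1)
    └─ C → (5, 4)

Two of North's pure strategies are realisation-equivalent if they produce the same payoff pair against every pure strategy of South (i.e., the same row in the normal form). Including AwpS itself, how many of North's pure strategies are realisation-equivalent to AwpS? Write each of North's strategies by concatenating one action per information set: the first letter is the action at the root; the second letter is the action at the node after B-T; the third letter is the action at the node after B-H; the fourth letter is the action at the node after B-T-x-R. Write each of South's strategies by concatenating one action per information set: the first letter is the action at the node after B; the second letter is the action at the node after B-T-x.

Row for AwpS (columns TR, TL, HR, HL): (2,1) (2,1) (2,1) (2,1).
Under AwpS, North's choice at the node after B-T and at the node after B-H and at the node after B-T-x-R can never be reached regardless of what South does, so varying those choices leaves every outcome unchanged.
Holding the reachable choices fixed and varying the unreachable ones freely already gives 2 × 2 × 2 = 8 equivalent strategies.
No other strategy reproduces this row, so those 8 are the full class: AxpS, AxpW, AxsS, AxsW, AwpS, AwpW, AwsS, AwsW.

8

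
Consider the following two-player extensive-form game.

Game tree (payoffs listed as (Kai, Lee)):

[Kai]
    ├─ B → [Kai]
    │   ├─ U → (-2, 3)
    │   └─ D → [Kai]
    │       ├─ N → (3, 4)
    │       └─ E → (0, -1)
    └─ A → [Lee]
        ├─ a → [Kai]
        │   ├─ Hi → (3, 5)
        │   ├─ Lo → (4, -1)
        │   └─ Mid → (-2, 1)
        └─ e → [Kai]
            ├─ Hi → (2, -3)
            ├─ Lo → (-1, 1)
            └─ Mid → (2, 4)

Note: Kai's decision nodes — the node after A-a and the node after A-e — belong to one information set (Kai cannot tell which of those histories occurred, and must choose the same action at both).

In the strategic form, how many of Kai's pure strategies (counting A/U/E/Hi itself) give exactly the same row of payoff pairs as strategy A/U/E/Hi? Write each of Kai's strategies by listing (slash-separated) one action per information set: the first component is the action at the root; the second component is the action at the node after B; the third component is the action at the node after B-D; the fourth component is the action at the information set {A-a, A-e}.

4

Row for A/U/E/Hi (columns a, e): (3,5) (2,-3).
Under A/U/E/Hi, Kai's choice at the node after B and at the node after B-D can never be reached regardless of what Lee does, so varying those choices leaves every outcome unchanged.
Holding the reachable choices fixed and varying the unreachable ones freely already gives 2 × 2 = 4 equivalent strategies.
No other strategy reproduces this row, so those 4 are the full class: A/U/N/Hi, A/U/E/Hi, A/D/N/Hi, A/D/E/Hi.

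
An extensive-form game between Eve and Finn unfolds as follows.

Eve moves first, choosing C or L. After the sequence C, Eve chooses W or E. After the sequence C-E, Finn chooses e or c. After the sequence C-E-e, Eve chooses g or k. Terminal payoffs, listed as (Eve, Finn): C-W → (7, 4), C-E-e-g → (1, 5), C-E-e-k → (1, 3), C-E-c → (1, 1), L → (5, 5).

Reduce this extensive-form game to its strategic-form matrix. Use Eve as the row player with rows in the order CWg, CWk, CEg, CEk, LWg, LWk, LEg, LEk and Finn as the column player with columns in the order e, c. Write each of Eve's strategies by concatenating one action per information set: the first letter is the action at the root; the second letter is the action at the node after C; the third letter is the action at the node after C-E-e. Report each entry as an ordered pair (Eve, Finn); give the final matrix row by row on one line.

CWg: (7,4) (7,4) | CWk: (7,4) (7,4) | CEg: (1,5) (1,1) | CEk: (1,3) (1,1) | LWg: (5,5) (5,5) | LWk: (5,5) (5,5) | LEg: (5,5) (5,5) | LEk: (5,5) (5,5)

Row CWg: e→(7,4), c→(7,4)
Row CWk: e→(7,4), c→(7,4)
Row CEg: e→(1,5), c→(1,1)
Row CEk: e→(1,3), c→(1,1)
Row LWg: e→(5,5), c→(5,5)
Row LWk: e→(5,5), c→(5,5)
Row LEg: e→(5,5), c→(5,5)
Row LEk: e→(5,5), c→(5,5)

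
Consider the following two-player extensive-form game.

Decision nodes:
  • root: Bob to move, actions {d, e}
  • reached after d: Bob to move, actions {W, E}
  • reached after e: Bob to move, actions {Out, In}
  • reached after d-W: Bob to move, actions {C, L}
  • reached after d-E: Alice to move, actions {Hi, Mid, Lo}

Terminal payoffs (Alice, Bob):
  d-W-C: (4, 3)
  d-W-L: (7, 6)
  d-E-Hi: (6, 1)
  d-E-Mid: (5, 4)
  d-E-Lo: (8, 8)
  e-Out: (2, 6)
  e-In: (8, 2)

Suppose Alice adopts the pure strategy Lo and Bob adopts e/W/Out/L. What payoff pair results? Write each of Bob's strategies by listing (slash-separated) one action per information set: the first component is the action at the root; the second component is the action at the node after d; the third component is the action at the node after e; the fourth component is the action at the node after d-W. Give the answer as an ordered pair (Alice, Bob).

Trace the play path from the root:
  Bob plays e
  Bob plays Out at [e]
→ terminal payoff (2, 6).
(Alice's choice at the node after d-E is never reached on this path, so it doesn't affect the outcome.)

(2, 6)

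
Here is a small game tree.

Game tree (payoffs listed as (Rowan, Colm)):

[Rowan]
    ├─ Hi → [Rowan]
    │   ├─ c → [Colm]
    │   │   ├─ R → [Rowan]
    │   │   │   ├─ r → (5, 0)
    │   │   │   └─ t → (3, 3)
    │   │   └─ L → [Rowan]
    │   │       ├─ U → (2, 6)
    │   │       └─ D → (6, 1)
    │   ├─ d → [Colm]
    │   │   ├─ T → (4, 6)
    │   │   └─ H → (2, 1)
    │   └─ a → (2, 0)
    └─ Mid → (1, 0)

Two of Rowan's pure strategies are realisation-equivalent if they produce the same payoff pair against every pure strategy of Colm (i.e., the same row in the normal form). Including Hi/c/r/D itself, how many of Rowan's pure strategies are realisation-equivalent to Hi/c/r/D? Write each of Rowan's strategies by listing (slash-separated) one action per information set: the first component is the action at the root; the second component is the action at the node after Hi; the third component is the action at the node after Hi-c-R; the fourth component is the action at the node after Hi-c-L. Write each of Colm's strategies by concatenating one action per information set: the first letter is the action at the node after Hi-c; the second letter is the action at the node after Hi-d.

1

Row for Hi/c/r/D (columns RT, RH, LT, LH): (5,0) (5,0) (6,1) (6,1).
Every one of Rowan's information sets is on the play path for some reply by Colm when Rowan follows Hi/c/r/D.
Changing the action at any of them therefore changes at least one column, so only Hi/c/r/D itself gives this row.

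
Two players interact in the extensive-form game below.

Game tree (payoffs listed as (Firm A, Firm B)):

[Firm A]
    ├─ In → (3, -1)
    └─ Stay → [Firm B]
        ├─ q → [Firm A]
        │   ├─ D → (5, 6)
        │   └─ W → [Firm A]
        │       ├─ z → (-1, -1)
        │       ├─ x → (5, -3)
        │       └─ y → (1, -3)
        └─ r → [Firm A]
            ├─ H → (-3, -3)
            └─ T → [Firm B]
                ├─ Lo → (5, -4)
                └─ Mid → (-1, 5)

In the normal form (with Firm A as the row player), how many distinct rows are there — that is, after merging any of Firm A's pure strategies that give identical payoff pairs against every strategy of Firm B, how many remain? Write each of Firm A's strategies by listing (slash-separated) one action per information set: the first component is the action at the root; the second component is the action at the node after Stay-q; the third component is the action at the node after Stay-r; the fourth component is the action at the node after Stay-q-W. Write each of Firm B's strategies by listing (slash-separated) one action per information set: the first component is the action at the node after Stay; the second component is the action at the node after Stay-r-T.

Firm A has 24 pure strategies: In/D/H/z, In/D/H/x, In/D/H/y, In/D/T/z, In/D/T/x, In/D/T/y, In/W/H/z, In/W/H/x, In/W/H/y, In/W/T/z, In/W/T/x, In/W/T/y, Stay/D/H/z, Stay/D/H/x, Stay/D/H/y, Stay/D/T/z, Stay/D/T/x, Stay/D/T/y, Stay/W/H/z, Stay/W/H/x, Stay/W/H/y, Stay/W/T/z, Stay/W/T/x, Stay/W/T/y. Columns: q/Lo, q/Mid, r/Lo, r/Mid.
{In/D/H/z, In/D/H/x, In/D/H/y, In/D/T/z, In/D/T/x, In/D/T/y, In/W/H/z, In/W/H/x, In/W/H/y, In/W/T/z, In/W/T/x, In/W/T/y} → row (3,-1) (3,-1) (3,-1) (3,-1)
{Stay/D/H/z, Stay/D/H/x, Stay/D/H/y} → row (5,6) (5,6) (-3,-3) (-3,-3)
{Stay/D/T/z, Stay/D/T/x, Stay/D/T/y} → row (5,6) (5,6) (5,-4) (-1,5)
{Stay/W/H/z} → row (-1,-1) (-1,-1) (-3,-3) (-3,-3)
{Stay/W/H/x} → row (5,-3) (5,-3) (-3,-3) (-3,-3)
{Stay/W/H/y} → row (1,-3) (1,-3) (-3,-3) (-3,-3)
{Stay/W/T/z} → row (-1,-1) (-1,-1) (5,-4) (-1,5)
{Stay/W/T/x} → row (5,-3) (5,-3) (5,-4) (-1,5)
{Stay/W/T/y} → row (1,-3) (1,-3) (5,-4) (-1,5)
That's 9 distinct rows out of 24 strategies.

9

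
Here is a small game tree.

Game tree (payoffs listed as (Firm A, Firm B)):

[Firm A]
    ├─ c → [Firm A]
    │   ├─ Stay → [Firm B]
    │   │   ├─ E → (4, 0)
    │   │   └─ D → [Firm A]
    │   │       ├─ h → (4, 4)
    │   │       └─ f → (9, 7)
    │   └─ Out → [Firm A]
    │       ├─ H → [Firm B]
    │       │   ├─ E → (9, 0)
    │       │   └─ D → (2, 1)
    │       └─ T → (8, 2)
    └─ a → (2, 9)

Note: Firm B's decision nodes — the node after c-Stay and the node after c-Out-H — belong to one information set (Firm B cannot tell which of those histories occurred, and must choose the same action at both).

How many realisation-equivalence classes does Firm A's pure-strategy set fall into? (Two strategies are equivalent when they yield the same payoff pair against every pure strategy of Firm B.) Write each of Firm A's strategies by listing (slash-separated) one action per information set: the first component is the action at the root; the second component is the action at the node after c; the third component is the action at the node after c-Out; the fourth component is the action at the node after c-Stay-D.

Firm A has 16 pure strategies: c/Stay/H/h, c/Stay/H/f, c/Stay/T/h, c/Stay/T/f, c/Out/H/h, c/Out/H/f, c/Out/T/h, c/Out/T/f, a/Stay/H/h, a/Stay/H/f, a/Stay/T/h, a/Stay/T/f, a/Out/H/h, a/Out/H/f, a/Out/T/h, a/Out/T/f. Columns: E, D.
{c/Stay/H/h, c/Stay/T/h} → row (4,0) (4,4)
{c/Stay/H/f, c/Stay/T/f} → row (4,0) (9,7)
{c/Out/H/h, c/Out/H/f} → row (9,0) (2,1)
{c/Out/T/h, c/Out/T/f} → row (8,2) (8,2)
{a/Stay/H/h, a/Stay/H/f, a/Stay/T/h, a/Stay/T/f, a/Out/H/h, a/Out/H/f, a/Out/T/h, a/Out/T/f} → row (2,9) (2,9)
That's 5 distinct rows out of 16 strategies.

5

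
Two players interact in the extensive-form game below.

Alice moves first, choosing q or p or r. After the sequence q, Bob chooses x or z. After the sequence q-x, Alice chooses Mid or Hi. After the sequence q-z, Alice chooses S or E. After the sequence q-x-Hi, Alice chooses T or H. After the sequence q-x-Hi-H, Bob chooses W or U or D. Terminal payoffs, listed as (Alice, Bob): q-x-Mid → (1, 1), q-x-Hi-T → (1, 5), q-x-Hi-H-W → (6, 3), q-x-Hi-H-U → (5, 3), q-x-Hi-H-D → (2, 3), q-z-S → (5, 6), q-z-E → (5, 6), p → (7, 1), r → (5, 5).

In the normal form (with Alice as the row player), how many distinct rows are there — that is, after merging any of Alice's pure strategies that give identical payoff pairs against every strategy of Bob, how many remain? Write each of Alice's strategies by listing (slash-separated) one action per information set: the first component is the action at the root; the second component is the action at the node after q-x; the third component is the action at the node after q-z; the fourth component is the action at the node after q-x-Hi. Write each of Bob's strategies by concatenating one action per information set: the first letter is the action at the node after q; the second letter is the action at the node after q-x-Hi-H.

Alice has 24 pure strategies: q/Mid/S/T, q/Mid/S/H, q/Mid/E/T, q/Mid/E/H, q/Hi/S/T, q/Hi/S/H, q/Hi/E/T, q/Hi/E/H, p/Mid/S/T, p/Mid/S/H, p/Mid/E/T, p/Mid/E/H, p/Hi/S/T, p/Hi/S/H, p/Hi/E/T, p/Hi/E/H, r/Mid/S/T, r/Mid/S/H, r/Mid/E/T, r/Mid/E/H, r/Hi/S/T, r/Hi/S/H, r/Hi/E/T, r/Hi/E/H. Columns: xW, xU, xD, zW, zU, zD.
{q/Mid/S/T, q/Mid/S/H, q/Mid/E/T, q/Mid/E/H} → row (1,1) (1,1) (1,1) (5,6) (5,6) (5,6)
{q/Hi/S/T, q/Hi/E/T} → row (1,5) (1,5) (1,5) (5,6) (5,6) (5,6)
{q/Hi/S/H, q/Hi/E/H} → row (6,3) (5,3) (2,3) (5,6) (5,6) (5,6)
{p/Mid/S/T, p/Mid/S/H, p/Mid/E/T, p/Mid/E/H, p/Hi/S/T, p/Hi/S/H, p/Hi/E/T, p/Hi/E/H} → row (7,1) (7,1) (7,1) (7,1) (7,1) (7,1)
{r/Mid/S/T, r/Mid/S/H, r/Mid/E/T, r/Mid/E/H, r/Hi/S/T, r/Hi/S/H, r/Hi/E/T, r/Hi/E/H} → row (5,5) (5,5) (5,5) (5,5) (5,5) (5,5)
That's 5 distinct rows out of 24 strategies.

5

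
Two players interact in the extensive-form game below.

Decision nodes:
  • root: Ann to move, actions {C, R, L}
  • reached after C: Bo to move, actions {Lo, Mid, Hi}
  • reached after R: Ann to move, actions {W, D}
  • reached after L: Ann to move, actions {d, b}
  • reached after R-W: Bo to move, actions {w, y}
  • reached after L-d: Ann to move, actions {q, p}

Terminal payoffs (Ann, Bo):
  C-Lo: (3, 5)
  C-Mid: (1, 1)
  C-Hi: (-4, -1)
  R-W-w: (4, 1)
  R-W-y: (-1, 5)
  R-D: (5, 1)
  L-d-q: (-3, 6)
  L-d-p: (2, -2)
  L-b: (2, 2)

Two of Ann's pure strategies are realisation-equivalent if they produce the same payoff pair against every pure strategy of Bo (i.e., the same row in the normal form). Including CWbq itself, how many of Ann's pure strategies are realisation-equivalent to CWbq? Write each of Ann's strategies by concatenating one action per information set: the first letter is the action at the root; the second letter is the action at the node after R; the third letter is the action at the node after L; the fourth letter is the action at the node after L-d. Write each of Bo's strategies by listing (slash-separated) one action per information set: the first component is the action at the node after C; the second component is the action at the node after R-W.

8

Row for CWbq (columns Lo/w, Lo/y, Mid/w, Mid/y, Hi/w, Hi/y): (3,5) (3,5) (1,1) (1,1) (-4,-1) (-4,-1).
Under CWbq, Ann's choice at the node after R and at the node after L and at the node after L-d can never be reached regardless of what Bo does, so varying those choices leaves every outcome unchanged.
Holding the reachable choices fixed and varying the unreachable ones freely already gives 2 × 2 × 2 = 8 equivalent strategies.
No other strategy reproduces this row, so those 8 are the full class: CWdq, CWdp, CWbq, CWbp, CDdq, CDdp, CDbq, CDbp.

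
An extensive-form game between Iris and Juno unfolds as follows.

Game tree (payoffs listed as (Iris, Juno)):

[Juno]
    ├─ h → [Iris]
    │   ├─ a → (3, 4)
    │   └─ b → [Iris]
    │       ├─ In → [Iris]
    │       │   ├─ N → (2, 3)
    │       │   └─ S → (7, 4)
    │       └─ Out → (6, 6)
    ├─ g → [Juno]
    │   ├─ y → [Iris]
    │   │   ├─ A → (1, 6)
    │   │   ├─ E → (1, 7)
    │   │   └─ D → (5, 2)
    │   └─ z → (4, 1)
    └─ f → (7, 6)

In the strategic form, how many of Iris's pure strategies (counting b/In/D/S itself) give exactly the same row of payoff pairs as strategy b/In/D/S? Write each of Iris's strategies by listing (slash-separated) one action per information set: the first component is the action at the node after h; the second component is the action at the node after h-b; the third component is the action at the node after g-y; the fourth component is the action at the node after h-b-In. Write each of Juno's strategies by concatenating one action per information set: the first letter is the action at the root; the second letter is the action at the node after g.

1

Row for b/In/D/S (columns hy, hz, gy, gz, fy, fz): (7,4) (7,4) (5,2) (4,1) (7,6) (7,6).
Every one of Iris's information sets is on the play path for some reply by Juno when Iris follows b/In/D/S.
Changing the action at any of them therefore changes at least one column, so only b/In/D/S itself gives this row.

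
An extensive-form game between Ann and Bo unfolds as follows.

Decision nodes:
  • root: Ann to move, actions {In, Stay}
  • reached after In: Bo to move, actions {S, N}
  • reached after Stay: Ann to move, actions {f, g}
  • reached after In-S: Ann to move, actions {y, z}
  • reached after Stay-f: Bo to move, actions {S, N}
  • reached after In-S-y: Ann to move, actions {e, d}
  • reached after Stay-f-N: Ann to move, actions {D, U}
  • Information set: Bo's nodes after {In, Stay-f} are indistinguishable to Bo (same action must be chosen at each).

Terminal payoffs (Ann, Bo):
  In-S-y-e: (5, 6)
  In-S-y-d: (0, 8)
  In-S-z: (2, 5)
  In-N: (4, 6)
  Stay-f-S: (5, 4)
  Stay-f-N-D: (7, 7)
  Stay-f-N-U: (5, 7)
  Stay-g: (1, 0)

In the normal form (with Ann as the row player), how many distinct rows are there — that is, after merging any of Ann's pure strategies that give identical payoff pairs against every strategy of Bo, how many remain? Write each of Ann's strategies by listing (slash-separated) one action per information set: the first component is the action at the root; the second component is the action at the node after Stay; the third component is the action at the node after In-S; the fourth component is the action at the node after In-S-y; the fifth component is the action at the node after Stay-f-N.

6

Ann has 32 pure strategies: In/f/y/e/D, In/f/y/e/U, In/f/y/d/D, In/f/y/d/U, In/f/z/e/D, In/f/z/e/U, In/f/z/d/D, In/f/z/d/U, In/g/y/e/D, In/g/y/e/U, In/g/y/d/D, In/g/y/d/U, In/g/z/e/D, In/g/z/e/U, In/g/z/d/D, In/g/z/d/U, Stay/f/y/e/D, Stay/f/y/e/U, Stay/f/y/d/D, Stay/f/y/d/U, Stay/f/z/e/D, Stay/f/z/e/U, Stay/f/z/d/D, Stay/f/z/d/U, Stay/g/y/e/D, Stay/g/y/e/U, Stay/g/y/d/D, Stay/g/y/d/U, Stay/g/z/e/D, Stay/g/z/e/U, Stay/g/z/d/D, Stay/g/z/d/U. Columns: S, N.
{In/f/y/e/D, In/f/y/e/U, In/g/y/e/D, In/g/y/e/U} → row (5,6) (4,6)
{In/f/y/d/D, In/f/y/d/U, In/g/y/d/D, In/g/y/d/U} → row (0,8) (4,6)
{In/f/z/e/D, In/f/z/e/U, In/f/z/d/D, In/f/z/d/U, In/g/z/e/D, In/g/z/e/U, In/g/z/d/D, In/g/z/d/U} → row (2,5) (4,6)
{Stay/f/y/e/D, Stay/f/y/d/D, Stay/f/z/e/D, Stay/f/z/d/D} → row (5,4) (7,7)
{Stay/f/y/e/U, Stay/f/y/d/U, Stay/f/z/e/U, Stay/f/z/d/U} → row (5,4) (5,7)
{Stay/g/y/e/D, Stay/g/y/e/U, Stay/g/y/d/D, Stay/g/y/d/U, Stay/g/z/e/D, Stay/g/z/e/U, Stay/g/z/d/D, Stay/g/z/d/U} → row (1,0) (1,0)
That's 6 distinct rows out of 32 strategies.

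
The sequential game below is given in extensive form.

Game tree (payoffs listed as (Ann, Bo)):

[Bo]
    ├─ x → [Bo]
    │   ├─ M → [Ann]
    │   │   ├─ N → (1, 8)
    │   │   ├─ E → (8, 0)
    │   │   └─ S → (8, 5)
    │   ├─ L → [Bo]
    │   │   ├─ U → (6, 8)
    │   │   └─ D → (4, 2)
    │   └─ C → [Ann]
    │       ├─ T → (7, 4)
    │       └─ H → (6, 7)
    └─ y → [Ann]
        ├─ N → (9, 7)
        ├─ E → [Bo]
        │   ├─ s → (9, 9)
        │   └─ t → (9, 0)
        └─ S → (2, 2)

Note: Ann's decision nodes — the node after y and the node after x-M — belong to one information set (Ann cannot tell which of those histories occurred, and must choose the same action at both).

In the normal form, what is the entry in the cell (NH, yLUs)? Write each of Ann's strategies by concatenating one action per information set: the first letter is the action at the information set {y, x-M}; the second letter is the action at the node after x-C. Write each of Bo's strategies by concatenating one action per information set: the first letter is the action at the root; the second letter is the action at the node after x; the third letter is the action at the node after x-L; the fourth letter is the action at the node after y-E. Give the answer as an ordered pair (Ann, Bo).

(9, 7)

Trace the play path from the root:
  Bo plays y
  Ann plays N at [y]
→ terminal payoff (9, 7).
(Ann's choice at the node after x-C is never reached on this path, so it doesn't affect the outcome.)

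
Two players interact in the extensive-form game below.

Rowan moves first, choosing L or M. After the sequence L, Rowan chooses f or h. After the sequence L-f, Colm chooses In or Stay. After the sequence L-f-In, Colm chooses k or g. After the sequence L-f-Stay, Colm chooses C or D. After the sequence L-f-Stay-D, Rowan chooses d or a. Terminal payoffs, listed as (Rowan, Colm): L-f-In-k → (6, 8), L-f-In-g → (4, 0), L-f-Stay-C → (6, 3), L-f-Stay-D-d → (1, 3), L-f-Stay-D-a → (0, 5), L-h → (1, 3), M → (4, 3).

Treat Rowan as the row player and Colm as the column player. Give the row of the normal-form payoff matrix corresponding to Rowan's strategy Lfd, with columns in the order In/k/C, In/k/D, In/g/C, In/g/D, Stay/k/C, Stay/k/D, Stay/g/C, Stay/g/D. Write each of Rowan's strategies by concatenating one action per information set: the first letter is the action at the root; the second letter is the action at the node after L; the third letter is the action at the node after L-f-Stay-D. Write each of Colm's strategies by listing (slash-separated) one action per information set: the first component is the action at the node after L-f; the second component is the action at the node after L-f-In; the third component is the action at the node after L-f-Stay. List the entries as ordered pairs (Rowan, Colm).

(6,8) (6,8) (4,0) (4,0) (6,3) (1,3) (6,3) (1,3)

vs In/k/C: Rowan plays L → Rowan plays f at [L] → Colm plays In at [L-f] → Colm plays k at [L-f-In] → (6, 8)
vs In/k/D: Rowan plays L → Rowan plays f at [L] → Colm plays In at [L-f] → Colm plays k at [L-f-In] → (6, 8)
vs In/g/C: Rowan plays L → Rowan plays f at [L] → Colm plays In at [L-f] → Colm plays g at [L-f-In] → (4, 0)
vs In/g/D: Rowan plays L → Rowan plays f at [L] → Colm plays In at [L-f] → Colm plays g at [L-f-In] → (4, 0)
vs Stay/k/C: Rowan plays L → Rowan plays f at [L] → Colm plays Stay at [L-f] → Colm plays C at [L-f-Stay] → (6, 3)
vs Stay/k/D: Rowan plays L → Rowan plays f at [L] → Colm plays Stay at [L-f] → Colm plays D at [L-f-Stay] → Rowan plays d at [L-f-Stay-D] → (1, 3)
vs Stay/g/C: Rowan plays L → Rowan plays f at [L] → Colm plays Stay at [L-f] → Colm plays C at [L-f-Stay] → (6, 3)
vs Stay/g/D: Rowan plays L → Rowan plays f at [L] → Colm plays Stay at [L-f] → Colm plays D at [L-f-Stay] → Rowan plays d at [L-f-Stay-D] → (1, 3)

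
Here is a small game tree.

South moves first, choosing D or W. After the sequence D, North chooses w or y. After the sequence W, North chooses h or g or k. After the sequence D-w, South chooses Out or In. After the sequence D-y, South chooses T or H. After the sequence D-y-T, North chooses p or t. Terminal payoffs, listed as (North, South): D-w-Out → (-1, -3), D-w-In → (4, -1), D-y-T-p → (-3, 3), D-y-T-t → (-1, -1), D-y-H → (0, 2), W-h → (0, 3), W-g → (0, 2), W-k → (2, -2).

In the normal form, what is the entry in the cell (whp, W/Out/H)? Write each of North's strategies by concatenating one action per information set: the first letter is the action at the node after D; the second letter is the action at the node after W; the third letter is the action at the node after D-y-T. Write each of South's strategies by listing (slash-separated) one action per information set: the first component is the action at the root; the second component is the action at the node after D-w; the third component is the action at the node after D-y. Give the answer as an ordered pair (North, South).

Trace the play path from the root:
  South plays W
  North plays h at [W]
→ terminal payoff (0, 3).
(North's choice at the node after D is never reached on this path, so it doesn't affect the outcome.)

(0, 3)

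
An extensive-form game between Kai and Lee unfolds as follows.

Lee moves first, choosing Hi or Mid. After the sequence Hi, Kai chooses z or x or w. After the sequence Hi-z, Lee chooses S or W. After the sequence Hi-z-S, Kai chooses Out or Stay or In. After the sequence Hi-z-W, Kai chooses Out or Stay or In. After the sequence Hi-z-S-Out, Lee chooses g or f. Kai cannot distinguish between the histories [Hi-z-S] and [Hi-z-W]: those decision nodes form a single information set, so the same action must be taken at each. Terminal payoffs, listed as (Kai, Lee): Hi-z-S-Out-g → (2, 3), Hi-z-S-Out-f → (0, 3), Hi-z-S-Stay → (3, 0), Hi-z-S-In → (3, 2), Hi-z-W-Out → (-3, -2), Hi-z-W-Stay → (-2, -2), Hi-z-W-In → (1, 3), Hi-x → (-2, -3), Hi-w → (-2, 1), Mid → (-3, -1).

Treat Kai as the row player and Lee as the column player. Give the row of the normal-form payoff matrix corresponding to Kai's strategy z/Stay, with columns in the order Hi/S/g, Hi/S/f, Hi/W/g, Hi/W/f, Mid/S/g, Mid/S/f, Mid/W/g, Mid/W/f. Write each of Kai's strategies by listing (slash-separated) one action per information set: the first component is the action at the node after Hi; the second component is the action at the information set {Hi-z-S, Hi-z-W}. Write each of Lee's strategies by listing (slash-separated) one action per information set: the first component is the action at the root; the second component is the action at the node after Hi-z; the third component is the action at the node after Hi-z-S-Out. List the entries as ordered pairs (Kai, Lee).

vs Hi/S/g: Lee plays Hi → Kai plays z at [Hi] → Lee plays S at [Hi-z] → Kai plays Stay at [Hi-z-S] → (3, 0)
vs Hi/S/f: Lee plays Hi → Kai plays z at [Hi] → Lee plays S at [Hi-z] → Kai plays Stay at [Hi-z-S] → (3, 0)
vs Hi/W/g: Lee plays Hi → Kai plays z at [Hi] → Lee plays W at [Hi-z] → Kai plays Stay at [Hi-z-W] → (-2, -2)
vs Hi/W/f: Lee plays Hi → Kai plays z at [Hi] → Lee plays W at [Hi-z] → Kai plays Stay at [Hi-z-W] → (-2, -2)
vs Mid/S/g: Lee plays Mid → (-3, -1)
vs Mid/S/f: Lee plays Mid → (-3, -1)
vs Mid/W/g: Lee plays Mid → (-3, -1)
vs Mid/W/f: Lee plays Mid → (-3, -1)

(3,0) (3,0) (-2,-2) (-2,-2) (-3,-1) (-3,-1) (-3,-1) (-3,-1)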